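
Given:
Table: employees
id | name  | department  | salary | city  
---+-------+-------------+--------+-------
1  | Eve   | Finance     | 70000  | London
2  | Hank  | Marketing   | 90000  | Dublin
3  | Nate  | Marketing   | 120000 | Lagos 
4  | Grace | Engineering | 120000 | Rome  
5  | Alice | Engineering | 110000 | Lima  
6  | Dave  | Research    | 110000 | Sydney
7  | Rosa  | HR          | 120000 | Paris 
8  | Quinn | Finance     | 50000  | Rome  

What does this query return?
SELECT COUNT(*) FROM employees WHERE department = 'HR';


Counting rows where department = 'HR'
  Rosa -> MATCH


1


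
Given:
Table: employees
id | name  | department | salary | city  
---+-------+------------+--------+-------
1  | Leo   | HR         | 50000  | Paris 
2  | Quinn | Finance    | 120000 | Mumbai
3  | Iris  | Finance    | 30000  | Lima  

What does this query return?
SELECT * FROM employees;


SELECT * returns all 3 rows with all columns

3 rows:
1, Leo, HR, 50000, Paris
2, Quinn, Finance, 120000, Mumbai
3, Iris, Finance, 30000, Lima


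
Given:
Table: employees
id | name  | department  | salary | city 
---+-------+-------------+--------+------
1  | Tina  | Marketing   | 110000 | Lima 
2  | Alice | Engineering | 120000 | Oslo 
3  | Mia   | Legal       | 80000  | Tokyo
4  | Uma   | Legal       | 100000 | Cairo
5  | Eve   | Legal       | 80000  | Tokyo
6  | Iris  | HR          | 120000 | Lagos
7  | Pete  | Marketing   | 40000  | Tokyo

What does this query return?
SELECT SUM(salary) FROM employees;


SUM(salary) = 110000 + 120000 + 80000 + 100000 + 80000 + 120000 + 40000 = 650000

650000


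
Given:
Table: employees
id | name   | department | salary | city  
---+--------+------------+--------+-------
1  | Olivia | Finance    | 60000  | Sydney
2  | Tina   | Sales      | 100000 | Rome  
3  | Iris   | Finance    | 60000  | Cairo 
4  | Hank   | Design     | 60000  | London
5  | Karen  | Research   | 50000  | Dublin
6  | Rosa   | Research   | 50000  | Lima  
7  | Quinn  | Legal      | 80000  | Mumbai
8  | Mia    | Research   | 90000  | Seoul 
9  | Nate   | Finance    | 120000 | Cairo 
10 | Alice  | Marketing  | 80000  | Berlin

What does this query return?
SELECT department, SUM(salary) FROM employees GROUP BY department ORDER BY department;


Summing salary within each department:
  Design: 60000 = 60000
  Finance: 60000 + 60000 + 120000 = 240000
  Legal: 80000 = 80000
  Marketing: 80000 = 80000
  Research: 50000 + 50000 + 90000 = 190000
  Sales: 100000 = 100000


6 groups:
Design, 60000
Finance, 240000
Legal, 80000
Marketing, 80000
Research, 190000
Sales, 100000


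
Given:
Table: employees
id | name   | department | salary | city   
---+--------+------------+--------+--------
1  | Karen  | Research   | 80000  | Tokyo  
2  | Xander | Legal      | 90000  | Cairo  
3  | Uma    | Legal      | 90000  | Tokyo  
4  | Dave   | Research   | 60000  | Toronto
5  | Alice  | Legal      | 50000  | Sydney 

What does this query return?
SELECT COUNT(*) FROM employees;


COUNT(*) counts all rows

5


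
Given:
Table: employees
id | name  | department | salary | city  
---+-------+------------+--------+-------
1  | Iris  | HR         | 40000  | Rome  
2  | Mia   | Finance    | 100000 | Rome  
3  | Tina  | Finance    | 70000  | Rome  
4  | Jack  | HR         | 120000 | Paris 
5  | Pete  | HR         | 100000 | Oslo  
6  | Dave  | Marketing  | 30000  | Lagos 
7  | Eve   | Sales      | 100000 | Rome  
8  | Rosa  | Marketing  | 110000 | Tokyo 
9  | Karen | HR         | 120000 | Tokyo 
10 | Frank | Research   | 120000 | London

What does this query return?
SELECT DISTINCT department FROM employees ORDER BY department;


All 'department' values (row order): HR, Finance, Finance, HR, HR, Marketing, Sales, Marketing, HR, Research
Removing duplicates leaves 5 unique value(s).

5 values:
Finance
HR
Marketing
Research
Sales


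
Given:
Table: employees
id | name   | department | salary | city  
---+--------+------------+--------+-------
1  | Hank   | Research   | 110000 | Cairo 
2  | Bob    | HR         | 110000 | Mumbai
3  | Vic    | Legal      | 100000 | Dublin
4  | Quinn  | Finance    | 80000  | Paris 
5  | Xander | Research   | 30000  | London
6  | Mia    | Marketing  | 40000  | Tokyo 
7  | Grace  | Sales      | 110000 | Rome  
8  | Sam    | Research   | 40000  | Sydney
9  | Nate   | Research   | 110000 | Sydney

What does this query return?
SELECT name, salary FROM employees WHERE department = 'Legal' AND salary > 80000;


Filtering: department = 'Legal' AND salary > 80000
Matching: 1 rows

1 rows:
Vic, 100000


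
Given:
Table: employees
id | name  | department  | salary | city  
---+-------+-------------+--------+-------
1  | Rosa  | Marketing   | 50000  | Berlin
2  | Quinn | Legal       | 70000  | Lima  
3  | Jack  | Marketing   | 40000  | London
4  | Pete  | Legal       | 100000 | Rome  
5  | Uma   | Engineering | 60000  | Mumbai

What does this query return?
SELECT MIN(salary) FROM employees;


Salaries: 50000, 70000, 40000, 100000, 60000
MIN = 40000

40000


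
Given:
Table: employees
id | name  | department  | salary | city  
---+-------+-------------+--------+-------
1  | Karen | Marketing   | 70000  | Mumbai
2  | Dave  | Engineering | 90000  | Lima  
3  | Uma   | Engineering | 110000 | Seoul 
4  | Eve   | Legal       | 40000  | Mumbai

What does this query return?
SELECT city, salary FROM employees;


Projecting columns: city, salary

4 rows:
Mumbai, 70000
Lima, 90000
Seoul, 110000
Mumbai, 40000


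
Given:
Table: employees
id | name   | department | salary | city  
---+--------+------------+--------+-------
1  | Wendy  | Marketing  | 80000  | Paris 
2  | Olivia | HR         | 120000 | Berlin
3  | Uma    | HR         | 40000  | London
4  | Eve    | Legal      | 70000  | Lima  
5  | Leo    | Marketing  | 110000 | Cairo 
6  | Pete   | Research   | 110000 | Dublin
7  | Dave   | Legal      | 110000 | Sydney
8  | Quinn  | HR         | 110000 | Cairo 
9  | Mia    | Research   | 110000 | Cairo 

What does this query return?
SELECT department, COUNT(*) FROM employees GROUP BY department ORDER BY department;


Assigning each row to its department group:
  Wendy -> Marketing
  Olivia -> HR
  Uma -> HR
  Eve -> Legal
  Leo -> Marketing
  Pete -> Research
  Dave -> Legal
  Quinn -> HR
  Mia -> Research


4 groups:
HR, 3
Legal, 2
Marketing, 2
Research, 2


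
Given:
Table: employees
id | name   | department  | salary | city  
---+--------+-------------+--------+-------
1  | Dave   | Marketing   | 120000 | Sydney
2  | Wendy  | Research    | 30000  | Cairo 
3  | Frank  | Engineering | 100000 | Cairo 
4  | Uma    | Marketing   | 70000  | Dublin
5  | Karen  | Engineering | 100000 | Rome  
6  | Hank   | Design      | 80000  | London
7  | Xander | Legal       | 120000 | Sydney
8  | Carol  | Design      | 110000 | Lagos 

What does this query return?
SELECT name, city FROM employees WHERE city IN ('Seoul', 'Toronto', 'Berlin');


Filtering: city IN ('Seoul', 'Toronto', 'Berlin')
Matching: 0 rows

Empty result set (0 rows)


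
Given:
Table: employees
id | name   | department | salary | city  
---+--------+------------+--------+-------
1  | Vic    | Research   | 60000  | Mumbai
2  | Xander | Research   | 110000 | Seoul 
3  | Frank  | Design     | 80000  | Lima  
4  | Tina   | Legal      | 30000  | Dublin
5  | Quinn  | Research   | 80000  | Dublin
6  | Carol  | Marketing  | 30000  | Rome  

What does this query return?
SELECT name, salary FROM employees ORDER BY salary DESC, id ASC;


Sorting by salary DESC, then id ASC for ties

6 rows:
Xander, 110000
Frank, 80000
Quinn, 80000
Vic, 60000
Tina, 30000
Carol, 30000


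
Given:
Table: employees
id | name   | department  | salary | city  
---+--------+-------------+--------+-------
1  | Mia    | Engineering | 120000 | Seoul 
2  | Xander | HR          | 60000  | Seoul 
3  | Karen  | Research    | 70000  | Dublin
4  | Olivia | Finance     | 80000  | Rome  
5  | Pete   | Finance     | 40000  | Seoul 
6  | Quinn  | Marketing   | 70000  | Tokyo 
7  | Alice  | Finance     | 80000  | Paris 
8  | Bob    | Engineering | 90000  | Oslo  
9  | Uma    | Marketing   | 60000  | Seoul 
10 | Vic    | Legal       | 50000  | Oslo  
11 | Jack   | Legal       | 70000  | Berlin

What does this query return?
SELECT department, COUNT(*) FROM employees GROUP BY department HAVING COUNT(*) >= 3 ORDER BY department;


Groups with count >= 3:
  Finance: 3 -> PASS
  Engineering: 2 -> filtered out
  HR: 1 -> filtered out
  Legal: 2 -> filtered out
  Marketing: 2 -> filtered out
  Research: 1 -> filtered out


1 groups:
Finance, 3


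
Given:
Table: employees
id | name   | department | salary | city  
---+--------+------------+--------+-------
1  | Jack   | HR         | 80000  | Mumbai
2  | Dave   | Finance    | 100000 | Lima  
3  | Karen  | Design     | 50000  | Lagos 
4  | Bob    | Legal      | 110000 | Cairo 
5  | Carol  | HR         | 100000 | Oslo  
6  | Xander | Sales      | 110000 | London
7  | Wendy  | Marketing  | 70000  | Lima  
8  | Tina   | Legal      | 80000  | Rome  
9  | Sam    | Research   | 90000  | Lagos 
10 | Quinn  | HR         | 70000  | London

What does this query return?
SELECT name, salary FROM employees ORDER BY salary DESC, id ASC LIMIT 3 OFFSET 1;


Sort by salary DESC (id ASC tiebreak), then skip 1 and take 3
Rows 2 through 4

3 rows:
Xander, 110000
Dave, 100000
Carol, 100000


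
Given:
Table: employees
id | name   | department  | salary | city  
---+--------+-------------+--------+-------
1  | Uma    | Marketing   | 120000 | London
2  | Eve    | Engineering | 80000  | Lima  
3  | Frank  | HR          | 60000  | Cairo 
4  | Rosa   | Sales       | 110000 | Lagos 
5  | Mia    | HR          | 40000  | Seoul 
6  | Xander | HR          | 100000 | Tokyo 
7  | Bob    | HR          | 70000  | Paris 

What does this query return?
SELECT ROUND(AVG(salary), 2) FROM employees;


SUM(salary) = 580000
COUNT = 7
ROUND(AVG, 2) = ROUND(580000 / 7, 2) = 82857.14

82857.14


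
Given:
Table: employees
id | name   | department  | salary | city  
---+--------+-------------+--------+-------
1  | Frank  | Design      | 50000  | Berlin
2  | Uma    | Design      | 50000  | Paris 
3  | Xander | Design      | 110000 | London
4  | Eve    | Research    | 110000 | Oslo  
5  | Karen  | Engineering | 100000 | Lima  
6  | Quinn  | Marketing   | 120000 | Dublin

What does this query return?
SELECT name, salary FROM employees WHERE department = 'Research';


Filtering: department = 'Research'
Matching rows: 1

1 rows:
Eve, 110000


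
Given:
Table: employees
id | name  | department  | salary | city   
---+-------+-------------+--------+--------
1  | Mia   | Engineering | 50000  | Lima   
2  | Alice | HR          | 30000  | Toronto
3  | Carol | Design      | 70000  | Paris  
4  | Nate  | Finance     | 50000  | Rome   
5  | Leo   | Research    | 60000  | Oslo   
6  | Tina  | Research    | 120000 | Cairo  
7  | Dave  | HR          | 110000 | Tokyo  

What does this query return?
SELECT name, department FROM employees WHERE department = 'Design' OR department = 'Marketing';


Filtering: department = 'Design' OR 'Marketing'
Matching: 1 rows

1 rows:
Carol, Design


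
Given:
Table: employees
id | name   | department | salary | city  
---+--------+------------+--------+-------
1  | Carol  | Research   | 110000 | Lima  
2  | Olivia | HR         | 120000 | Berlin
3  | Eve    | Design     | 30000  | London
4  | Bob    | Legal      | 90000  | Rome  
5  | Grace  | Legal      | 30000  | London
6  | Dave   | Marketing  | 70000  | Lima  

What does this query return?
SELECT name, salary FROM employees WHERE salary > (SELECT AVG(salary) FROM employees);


Subquery: AVG(salary) = 75000.0
Filtering: salary > 75000.0
  Carol (110000) -> MATCH
  Olivia (120000) -> MATCH
  Bob (90000) -> MATCH


3 rows:
Carol, 110000
Olivia, 120000
Bob, 90000


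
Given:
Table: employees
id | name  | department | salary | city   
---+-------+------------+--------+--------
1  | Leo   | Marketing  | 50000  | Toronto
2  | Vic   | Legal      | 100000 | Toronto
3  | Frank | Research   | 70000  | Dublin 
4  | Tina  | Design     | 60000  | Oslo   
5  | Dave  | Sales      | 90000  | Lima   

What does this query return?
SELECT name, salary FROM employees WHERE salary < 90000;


Filtering: salary < 90000
Matching: 3 rows

3 rows:
Leo, 50000
Frank, 70000
Tina, 60000


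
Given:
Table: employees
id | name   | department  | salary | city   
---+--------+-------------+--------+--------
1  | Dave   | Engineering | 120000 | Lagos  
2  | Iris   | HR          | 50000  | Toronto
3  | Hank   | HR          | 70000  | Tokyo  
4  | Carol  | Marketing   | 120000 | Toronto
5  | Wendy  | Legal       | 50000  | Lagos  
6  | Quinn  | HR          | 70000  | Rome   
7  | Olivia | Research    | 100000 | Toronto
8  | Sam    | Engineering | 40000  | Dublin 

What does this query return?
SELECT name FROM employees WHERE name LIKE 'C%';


LIKE 'C%' matches names starting with 'C'
Matching: 1

1 rows:
Carol


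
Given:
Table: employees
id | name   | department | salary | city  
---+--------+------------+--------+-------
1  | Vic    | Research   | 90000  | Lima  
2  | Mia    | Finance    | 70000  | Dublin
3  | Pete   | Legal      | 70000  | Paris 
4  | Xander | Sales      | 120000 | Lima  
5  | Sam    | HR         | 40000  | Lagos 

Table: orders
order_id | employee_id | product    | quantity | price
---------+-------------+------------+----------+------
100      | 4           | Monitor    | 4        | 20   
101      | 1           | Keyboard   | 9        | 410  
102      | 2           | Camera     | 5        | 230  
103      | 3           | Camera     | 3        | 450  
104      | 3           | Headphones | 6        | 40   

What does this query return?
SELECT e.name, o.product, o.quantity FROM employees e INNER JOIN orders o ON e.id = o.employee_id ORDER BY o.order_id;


Joining employees.id = orders.employee_id:
  employee Xander (id=4) -> order Monitor
  employee Vic (id=1) -> order Keyboard
  employee Mia (id=2) -> order Camera
  employee Pete (id=3) -> order Camera
  employee Pete (id=3) -> order Headphones


5 rows:
Xander, Monitor, 4
Vic, Keyboard, 9
Mia, Camera, 5
Pete, Camera, 3
Pete, Headphones, 6


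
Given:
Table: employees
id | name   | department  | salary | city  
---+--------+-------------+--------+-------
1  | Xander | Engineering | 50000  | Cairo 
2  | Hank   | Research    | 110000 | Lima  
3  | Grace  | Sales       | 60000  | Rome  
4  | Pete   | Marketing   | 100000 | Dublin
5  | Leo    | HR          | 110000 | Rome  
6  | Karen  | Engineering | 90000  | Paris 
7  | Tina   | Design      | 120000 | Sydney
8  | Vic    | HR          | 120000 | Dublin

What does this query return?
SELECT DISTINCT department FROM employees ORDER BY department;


All 'department' values (row order): Engineering, Research, Sales, Marketing, HR, Engineering, Design, HR
Removing duplicates leaves 6 unique value(s).

6 values:
Design
Engineering
HR
Marketing
Research
Sales


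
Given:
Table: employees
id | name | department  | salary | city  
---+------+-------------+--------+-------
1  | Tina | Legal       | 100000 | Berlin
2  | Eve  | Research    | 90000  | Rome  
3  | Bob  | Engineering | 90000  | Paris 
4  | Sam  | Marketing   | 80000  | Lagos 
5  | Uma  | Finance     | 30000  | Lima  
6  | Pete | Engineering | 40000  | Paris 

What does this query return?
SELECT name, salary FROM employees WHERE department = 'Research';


Filtering: department = 'Research'
Matching rows: 1

1 rows:
Eve, 90000


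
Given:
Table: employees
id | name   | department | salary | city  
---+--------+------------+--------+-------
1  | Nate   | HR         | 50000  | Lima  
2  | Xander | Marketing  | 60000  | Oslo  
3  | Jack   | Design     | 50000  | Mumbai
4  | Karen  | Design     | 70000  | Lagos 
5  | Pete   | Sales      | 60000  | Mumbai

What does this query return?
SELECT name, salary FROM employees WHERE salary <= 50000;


Filtering: salary <= 50000
Matching: 2 rows

2 rows:
Nate, 50000
Jack, 50000


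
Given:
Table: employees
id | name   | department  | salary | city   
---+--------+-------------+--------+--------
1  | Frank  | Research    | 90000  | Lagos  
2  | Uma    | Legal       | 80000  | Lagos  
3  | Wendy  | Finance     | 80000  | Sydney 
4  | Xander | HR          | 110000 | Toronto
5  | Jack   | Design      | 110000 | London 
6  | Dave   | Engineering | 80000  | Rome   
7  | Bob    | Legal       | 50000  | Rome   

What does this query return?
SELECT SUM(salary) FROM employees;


SUM(salary) = 90000 + 80000 + 80000 + 110000 + 110000 + 80000 + 50000 = 600000

600000


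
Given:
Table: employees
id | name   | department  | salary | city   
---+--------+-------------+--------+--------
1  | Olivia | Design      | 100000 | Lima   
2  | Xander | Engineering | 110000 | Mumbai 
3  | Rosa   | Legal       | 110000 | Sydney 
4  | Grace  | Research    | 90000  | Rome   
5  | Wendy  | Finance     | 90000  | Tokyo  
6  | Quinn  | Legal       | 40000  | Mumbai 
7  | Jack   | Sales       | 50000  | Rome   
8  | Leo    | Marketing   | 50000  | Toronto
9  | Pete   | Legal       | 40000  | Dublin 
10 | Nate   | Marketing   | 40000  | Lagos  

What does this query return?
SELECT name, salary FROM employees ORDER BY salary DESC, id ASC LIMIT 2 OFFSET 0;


Sort by salary DESC (id ASC tiebreak), then skip 0 and take 2
Rows 1 through 2

2 rows:
Xander, 110000
Rosa, 110000


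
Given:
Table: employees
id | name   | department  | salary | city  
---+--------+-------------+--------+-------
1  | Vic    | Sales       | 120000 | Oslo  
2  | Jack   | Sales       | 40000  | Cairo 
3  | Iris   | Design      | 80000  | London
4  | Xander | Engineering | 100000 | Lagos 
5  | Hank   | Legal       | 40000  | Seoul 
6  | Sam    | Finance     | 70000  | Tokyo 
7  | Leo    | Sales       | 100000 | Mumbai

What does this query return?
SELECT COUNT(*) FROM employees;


COUNT(*) counts all rows

7


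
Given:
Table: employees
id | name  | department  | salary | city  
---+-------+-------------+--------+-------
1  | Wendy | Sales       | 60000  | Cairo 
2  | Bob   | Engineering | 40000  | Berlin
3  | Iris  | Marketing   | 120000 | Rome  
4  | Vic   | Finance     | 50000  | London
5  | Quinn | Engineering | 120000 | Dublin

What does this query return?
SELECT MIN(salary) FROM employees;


Salaries: 60000, 40000, 120000, 50000, 120000
MIN = 40000

40000


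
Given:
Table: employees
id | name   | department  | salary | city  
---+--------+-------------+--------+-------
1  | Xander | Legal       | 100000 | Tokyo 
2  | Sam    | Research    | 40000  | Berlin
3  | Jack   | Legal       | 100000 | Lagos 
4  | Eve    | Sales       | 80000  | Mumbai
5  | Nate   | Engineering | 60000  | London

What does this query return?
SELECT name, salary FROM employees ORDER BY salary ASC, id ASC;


Sorting by salary ASC, then id ASC for ties

5 rows:
Sam, 40000
Nate, 60000
Eve, 80000
Xander, 100000
Jack, 100000


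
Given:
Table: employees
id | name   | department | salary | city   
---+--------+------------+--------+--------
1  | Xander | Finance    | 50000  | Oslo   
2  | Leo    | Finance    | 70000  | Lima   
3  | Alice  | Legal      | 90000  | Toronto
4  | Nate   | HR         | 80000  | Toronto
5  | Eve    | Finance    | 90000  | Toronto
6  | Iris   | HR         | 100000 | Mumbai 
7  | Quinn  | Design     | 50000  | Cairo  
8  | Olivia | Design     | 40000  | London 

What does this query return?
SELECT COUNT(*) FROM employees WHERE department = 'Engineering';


Counting rows where department = 'Engineering'


0


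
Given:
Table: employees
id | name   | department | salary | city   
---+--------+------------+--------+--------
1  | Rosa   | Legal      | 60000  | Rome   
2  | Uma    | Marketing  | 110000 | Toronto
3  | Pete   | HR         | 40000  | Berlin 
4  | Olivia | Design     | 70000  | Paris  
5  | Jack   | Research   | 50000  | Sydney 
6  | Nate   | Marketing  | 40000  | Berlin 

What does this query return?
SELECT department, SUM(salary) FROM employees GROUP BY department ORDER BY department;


Summing salary within each department:
  Design: 70000 = 70000
  HR: 40000 = 40000
  Legal: 60000 = 60000
  Marketing: 110000 + 40000 = 150000
  Research: 50000 = 50000


5 groups:
Design, 70000
HR, 40000
Legal, 60000
Marketing, 150000
Research, 50000


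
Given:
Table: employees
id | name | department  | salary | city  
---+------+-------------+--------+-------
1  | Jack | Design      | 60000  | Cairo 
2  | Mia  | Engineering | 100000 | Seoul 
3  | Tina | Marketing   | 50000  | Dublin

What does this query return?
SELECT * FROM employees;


SELECT * returns all 3 rows with all columns

3 rows:
1, Jack, Design, 60000, Cairo
2, Mia, Engineering, 100000, Seoul
3, Tina, Marketing, 50000, Dublin


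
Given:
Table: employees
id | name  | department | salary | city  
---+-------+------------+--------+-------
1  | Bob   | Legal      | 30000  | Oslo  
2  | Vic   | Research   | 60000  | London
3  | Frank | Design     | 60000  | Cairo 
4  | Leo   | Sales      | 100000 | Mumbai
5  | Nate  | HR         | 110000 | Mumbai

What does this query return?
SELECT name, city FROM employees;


Projecting columns: name, city

5 rows:
Bob, Oslo
Vic, London
Frank, Cairo
Leo, Mumbai
Nate, Mumbai


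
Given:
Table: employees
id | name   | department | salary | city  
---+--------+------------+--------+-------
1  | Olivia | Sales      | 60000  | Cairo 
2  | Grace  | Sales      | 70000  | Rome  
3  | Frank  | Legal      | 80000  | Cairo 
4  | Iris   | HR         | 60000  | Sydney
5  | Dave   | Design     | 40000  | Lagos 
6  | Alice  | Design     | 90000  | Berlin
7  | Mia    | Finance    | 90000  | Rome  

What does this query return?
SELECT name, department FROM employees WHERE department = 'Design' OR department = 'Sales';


Filtering: department = 'Design' OR 'Sales'
Matching: 4 rows

4 rows:
Olivia, Sales
Grace, Sales
Dave, Design
Alice, Design


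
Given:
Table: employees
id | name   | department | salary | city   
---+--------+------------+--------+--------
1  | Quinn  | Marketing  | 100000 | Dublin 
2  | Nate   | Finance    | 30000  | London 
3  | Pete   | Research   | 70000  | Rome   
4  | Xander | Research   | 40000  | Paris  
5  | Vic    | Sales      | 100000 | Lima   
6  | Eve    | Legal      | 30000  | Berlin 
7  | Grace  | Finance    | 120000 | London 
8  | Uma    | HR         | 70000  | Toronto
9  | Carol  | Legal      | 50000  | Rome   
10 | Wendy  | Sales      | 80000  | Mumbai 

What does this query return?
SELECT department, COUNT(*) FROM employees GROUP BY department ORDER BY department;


Assigning each row to its department group:
  Quinn -> Marketing
  Nate -> Finance
  Pete -> Research
  Xander -> Research
  Vic -> Sales
  Eve -> Legal
  Grace -> Finance
  Uma -> HR
  Carol -> Legal
  Wendy -> Sales


6 groups:
Finance, 2
HR, 1
Legal, 2
Marketing, 1
Research, 2
Sales, 2


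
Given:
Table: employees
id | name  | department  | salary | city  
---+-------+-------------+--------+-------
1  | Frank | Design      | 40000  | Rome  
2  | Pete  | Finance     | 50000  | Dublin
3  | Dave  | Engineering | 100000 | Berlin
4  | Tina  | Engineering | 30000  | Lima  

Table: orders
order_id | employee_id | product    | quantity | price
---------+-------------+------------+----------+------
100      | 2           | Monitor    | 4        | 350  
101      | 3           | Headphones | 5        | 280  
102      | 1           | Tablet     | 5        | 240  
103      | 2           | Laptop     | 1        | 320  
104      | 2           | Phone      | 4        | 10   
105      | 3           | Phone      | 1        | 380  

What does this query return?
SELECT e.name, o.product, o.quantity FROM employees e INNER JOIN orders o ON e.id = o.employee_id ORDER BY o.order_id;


Joining employees.id = orders.employee_id:
  employee Pete (id=2) -> order Monitor
  employee Dave (id=3) -> order Headphones
  employee Frank (id=1) -> order Tablet
  employee Pete (id=2) -> order Laptop
  employee Pete (id=2) -> order Phone
  employee Dave (id=3) -> order Phone


6 rows:
Pete, Monitor, 4
Dave, Headphones, 5
Frank, Tablet, 5
Pete, Laptop, 1
Pete, Phone, 4
Dave, Phone, 1


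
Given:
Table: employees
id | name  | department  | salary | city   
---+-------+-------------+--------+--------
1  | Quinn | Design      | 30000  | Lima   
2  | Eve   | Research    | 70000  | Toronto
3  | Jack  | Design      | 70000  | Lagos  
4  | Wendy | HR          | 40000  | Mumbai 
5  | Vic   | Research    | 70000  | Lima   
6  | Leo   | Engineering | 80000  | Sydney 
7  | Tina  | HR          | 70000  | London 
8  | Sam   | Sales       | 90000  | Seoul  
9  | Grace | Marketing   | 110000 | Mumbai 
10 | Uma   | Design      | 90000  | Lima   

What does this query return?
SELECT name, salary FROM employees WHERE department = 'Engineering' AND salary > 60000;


Filtering: department = 'Engineering' AND salary > 60000
Matching: 1 rows

1 rows:
Leo, 80000


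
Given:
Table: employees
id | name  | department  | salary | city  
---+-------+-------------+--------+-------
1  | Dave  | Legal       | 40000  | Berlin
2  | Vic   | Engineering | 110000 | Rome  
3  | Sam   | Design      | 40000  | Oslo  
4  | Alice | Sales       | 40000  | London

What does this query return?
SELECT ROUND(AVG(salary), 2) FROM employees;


SUM(salary) = 230000
COUNT = 4
ROUND(AVG, 2) = ROUND(230000 / 4, 2) = 57500.0

57500.0


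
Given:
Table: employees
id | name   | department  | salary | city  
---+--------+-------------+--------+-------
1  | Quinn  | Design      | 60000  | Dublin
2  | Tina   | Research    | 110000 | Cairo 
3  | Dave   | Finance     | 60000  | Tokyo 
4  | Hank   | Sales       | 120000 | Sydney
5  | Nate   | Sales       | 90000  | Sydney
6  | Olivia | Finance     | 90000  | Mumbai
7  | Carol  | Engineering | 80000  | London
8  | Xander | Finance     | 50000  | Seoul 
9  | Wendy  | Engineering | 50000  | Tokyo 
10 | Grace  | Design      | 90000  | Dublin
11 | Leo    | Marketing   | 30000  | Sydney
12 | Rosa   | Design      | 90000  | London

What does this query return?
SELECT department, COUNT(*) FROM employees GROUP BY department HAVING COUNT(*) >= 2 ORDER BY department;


Groups with count >= 2:
  Design: 3 -> PASS
  Engineering: 2 -> PASS
  Finance: 3 -> PASS
  Sales: 2 -> PASS
  Marketing: 1 -> filtered out
  Research: 1 -> filtered out


4 groups:
Design, 3
Engineering, 2
Finance, 3
Sales, 2


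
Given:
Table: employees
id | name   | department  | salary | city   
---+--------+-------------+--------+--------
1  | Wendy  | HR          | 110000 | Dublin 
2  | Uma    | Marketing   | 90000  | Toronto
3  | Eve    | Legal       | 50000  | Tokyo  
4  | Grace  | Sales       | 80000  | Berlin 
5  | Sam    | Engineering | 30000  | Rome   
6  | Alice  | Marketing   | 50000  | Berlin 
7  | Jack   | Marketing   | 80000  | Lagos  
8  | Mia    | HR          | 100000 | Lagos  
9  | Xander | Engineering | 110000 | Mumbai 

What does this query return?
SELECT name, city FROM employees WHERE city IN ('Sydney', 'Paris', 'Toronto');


Filtering: city IN ('Sydney', 'Paris', 'Toronto')
Matching: 1 rows

1 rows:
Uma, Toronto


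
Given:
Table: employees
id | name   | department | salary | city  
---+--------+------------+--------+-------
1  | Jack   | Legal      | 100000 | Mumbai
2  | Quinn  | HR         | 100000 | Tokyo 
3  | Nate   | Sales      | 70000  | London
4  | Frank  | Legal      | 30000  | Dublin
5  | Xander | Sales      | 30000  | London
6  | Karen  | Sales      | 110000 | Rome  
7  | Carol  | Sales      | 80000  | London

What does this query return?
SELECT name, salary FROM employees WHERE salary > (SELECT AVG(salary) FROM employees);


Subquery: AVG(salary) = 74285.71
Filtering: salary > 74285.71
  Jack (100000) -> MATCH
  Quinn (100000) -> MATCH
  Karen (110000) -> MATCH
  Carol (80000) -> MATCH


4 rows:
Jack, 100000
Quinn, 100000
Karen, 110000
Carol, 80000


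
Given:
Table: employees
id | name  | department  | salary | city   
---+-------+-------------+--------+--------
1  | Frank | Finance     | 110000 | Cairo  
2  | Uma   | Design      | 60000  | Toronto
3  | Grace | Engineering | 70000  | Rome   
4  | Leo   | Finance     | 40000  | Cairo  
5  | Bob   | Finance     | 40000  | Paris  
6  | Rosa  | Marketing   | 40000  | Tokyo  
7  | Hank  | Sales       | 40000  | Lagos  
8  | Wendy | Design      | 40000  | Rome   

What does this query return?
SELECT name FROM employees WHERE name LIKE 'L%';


LIKE 'L%' matches names starting with 'L'
Matching: 1

1 rows:
Leo


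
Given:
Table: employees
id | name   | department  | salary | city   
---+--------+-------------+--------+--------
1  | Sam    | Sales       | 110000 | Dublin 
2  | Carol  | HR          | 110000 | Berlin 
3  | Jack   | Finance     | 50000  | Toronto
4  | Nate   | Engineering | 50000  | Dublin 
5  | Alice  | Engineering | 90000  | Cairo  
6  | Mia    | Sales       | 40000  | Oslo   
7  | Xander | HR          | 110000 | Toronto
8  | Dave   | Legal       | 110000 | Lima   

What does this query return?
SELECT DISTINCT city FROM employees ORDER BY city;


All 'city' values (row order): Dublin, Berlin, Toronto, Dublin, Cairo, Oslo, Toronto, Lima
Removing duplicates leaves 6 unique value(s).

6 values:
Berlin
Cairo
Dublin
Lima
Oslo
Toronto


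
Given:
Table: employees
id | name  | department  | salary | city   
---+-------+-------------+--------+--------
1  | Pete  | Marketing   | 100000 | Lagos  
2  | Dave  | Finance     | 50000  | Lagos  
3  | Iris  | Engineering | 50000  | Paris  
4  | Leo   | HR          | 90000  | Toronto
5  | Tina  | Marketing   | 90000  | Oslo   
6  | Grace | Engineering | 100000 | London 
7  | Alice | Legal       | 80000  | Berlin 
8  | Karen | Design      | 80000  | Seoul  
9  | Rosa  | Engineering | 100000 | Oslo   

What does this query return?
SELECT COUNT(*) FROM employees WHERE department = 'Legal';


Counting rows where department = 'Legal'
  Alice -> MATCH


1


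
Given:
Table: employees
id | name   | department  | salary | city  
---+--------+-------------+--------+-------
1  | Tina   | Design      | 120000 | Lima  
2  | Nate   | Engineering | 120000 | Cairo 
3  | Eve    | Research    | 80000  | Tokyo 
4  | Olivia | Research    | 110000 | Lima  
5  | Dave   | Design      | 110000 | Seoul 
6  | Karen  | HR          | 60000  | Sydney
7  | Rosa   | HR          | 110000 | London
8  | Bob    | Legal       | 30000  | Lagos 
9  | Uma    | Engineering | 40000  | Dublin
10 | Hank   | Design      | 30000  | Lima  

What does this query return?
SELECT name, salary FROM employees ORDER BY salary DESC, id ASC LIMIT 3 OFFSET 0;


Sort by salary DESC (id ASC tiebreak), then skip 0 and take 3
Rows 1 through 3

3 rows:
Tina, 120000
Nate, 120000
Olivia, 110000


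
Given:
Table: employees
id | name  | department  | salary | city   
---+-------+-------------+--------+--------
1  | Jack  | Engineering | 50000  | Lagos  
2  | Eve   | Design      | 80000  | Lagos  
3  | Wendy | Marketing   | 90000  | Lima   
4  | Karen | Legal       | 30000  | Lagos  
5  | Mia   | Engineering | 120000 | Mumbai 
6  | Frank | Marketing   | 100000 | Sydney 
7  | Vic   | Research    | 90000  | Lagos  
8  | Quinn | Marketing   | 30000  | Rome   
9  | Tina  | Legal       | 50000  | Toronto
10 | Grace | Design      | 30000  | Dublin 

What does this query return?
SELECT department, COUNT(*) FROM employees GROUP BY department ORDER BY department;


Assigning each row to its department group:
  Jack -> Engineering
  Eve -> Design
  Wendy -> Marketing
  Karen -> Legal
  Mia -> Engineering
  Frank -> Marketing
  Vic -> Research
  Quinn -> Marketing
  Tina -> Legal
  Grace -> Design


5 groups:
Design, 2
Engineering, 2
Legal, 2
Marketing, 3
Research, 1


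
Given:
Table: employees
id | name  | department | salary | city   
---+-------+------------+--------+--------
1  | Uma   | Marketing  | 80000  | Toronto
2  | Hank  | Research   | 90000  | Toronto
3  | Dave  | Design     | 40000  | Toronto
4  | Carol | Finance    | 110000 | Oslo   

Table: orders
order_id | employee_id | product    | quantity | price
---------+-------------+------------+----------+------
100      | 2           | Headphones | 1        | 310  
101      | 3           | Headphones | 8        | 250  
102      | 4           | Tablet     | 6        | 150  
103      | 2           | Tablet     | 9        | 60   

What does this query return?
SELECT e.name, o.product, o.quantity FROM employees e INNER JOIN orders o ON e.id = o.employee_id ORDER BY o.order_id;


Joining employees.id = orders.employee_id:
  employee Hank (id=2) -> order Headphones
  employee Dave (id=3) -> order Headphones
  employee Carol (id=4) -> order Tablet
  employee Hank (id=2) -> order Tablet


4 rows:
Hank, Headphones, 1
Dave, Headphones, 8
Carol, Tablet, 6
Hank, Tablet, 9


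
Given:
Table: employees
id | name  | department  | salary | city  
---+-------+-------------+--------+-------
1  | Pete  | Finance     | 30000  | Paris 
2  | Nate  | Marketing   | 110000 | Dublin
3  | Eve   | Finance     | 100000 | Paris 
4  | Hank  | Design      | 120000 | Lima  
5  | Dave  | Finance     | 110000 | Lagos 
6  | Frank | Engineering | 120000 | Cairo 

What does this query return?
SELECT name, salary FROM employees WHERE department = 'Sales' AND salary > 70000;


Filtering: department = 'Sales' AND salary > 70000
Matching: 0 rows

Empty result set (0 rows)


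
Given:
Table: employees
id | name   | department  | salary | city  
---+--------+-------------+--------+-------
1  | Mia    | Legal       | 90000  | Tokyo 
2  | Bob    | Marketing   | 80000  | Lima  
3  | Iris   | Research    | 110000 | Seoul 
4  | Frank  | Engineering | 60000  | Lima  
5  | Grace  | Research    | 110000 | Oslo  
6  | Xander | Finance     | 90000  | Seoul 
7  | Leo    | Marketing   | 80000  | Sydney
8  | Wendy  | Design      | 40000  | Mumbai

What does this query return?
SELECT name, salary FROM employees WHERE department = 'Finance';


Filtering: department = 'Finance'
Matching rows: 1

1 rows:
Xander, 90000


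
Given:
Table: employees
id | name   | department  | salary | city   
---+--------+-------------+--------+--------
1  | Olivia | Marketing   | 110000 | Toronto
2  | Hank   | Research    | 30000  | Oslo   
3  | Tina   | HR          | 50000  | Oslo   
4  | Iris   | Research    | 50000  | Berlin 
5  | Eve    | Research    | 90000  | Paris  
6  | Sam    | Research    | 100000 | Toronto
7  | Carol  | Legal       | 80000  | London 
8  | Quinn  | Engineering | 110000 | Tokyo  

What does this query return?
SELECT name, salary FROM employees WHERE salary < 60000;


Filtering: salary < 60000
Matching: 3 rows

3 rows:
Hank, 30000
Tina, 50000
Iris, 50000


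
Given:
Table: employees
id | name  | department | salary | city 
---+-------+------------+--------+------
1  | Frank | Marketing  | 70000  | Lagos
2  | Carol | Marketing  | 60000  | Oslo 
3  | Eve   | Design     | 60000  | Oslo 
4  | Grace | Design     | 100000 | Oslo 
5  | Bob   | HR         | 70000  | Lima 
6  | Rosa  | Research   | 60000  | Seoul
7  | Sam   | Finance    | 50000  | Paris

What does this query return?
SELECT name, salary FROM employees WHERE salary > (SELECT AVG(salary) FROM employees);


Subquery: AVG(salary) = 67142.86
Filtering: salary > 67142.86
  Frank (70000) -> MATCH
  Grace (100000) -> MATCH
  Bob (70000) -> MATCH


3 rows:
Frank, 70000
Grace, 100000
Bob, 70000


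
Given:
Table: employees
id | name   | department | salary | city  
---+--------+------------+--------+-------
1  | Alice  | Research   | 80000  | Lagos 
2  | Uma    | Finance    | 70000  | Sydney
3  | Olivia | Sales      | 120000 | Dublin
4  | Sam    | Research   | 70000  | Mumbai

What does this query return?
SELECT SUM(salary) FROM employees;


SUM(salary) = 80000 + 70000 + 120000 + 70000 = 340000

340000


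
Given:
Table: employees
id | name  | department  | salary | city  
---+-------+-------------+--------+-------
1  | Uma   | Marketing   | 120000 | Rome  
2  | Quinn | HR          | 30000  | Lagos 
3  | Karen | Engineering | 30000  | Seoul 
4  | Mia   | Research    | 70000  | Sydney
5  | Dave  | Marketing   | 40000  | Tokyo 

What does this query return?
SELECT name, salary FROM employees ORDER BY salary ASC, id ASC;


Sorting by salary ASC, then id ASC for ties

5 rows:
Quinn, 30000
Karen, 30000
Dave, 40000
Mia, 70000
Uma, 120000


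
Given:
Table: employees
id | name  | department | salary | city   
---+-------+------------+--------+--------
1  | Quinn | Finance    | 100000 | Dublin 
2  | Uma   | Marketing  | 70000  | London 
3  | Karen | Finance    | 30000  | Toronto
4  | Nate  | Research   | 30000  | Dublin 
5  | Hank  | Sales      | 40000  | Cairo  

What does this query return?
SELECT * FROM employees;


SELECT * returns all 5 rows with all columns

5 rows:
1, Quinn, Finance, 100000, Dublin
2, Uma, Marketing, 70000, London
3, Karen, Finance, 30000, Toronto
4, Nate, Research, 30000, Dublin
5, Hank, Sales, 40000, Cairo


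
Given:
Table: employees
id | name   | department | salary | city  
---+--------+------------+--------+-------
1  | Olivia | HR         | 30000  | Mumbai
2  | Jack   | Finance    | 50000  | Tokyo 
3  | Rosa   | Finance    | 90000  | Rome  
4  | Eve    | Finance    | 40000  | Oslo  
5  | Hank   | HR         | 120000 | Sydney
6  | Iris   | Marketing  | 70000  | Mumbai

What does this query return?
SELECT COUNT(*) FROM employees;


COUNT(*) counts all rows

6


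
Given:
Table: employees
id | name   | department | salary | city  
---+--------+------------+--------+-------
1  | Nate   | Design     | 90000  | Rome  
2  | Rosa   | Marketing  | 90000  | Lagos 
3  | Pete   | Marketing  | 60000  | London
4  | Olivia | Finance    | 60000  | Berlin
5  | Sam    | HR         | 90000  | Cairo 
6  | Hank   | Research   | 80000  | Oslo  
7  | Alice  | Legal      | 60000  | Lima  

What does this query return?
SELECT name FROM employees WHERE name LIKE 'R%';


LIKE 'R%' matches names starting with 'R'
Matching: 1

1 rows:
Rosa


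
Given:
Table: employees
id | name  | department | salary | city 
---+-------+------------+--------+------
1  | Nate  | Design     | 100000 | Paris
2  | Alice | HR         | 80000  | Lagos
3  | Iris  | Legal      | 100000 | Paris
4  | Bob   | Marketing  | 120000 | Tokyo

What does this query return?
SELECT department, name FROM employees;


Projecting columns: department, name

4 rows:
Design, Nate
HR, Alice
Legal, Iris
Marketing, Bob


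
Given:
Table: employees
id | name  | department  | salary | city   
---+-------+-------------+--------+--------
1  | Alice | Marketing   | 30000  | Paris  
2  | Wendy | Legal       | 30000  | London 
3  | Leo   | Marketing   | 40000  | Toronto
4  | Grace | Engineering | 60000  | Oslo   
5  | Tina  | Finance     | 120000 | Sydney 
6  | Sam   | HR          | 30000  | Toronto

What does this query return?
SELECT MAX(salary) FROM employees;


Salaries: 30000, 30000, 40000, 60000, 120000, 30000
MAX = 120000

120000


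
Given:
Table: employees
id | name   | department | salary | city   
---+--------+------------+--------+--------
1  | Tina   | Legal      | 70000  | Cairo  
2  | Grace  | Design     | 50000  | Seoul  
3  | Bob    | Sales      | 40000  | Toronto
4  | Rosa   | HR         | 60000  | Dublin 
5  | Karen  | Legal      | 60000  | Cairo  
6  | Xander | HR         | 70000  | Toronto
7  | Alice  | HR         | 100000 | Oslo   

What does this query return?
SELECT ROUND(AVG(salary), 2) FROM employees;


SUM(salary) = 450000
COUNT = 7
ROUND(AVG, 2) = ROUND(450000 / 7, 2) = 64285.71

64285.71


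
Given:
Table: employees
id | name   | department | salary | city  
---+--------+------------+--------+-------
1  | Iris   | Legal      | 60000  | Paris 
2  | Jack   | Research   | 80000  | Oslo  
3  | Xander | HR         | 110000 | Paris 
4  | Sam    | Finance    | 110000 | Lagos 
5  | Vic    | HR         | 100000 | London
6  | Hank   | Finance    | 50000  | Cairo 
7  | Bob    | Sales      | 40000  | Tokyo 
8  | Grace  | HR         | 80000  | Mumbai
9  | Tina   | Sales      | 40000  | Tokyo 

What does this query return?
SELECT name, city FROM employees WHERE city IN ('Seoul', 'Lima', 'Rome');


Filtering: city IN ('Seoul', 'Lima', 'Rome')
Matching: 0 rows

Empty result set (0 rows)


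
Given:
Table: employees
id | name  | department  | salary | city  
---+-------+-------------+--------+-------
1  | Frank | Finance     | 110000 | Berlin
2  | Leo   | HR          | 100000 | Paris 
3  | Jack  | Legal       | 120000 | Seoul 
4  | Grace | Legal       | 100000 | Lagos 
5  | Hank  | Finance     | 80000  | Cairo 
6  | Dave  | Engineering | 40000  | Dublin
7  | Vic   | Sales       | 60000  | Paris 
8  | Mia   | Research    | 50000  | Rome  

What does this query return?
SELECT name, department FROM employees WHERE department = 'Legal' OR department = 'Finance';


Filtering: department = 'Legal' OR 'Finance'
Matching: 4 rows

4 rows:
Frank, Finance
Jack, Legal
Grace, Legal
Hank, Finance
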